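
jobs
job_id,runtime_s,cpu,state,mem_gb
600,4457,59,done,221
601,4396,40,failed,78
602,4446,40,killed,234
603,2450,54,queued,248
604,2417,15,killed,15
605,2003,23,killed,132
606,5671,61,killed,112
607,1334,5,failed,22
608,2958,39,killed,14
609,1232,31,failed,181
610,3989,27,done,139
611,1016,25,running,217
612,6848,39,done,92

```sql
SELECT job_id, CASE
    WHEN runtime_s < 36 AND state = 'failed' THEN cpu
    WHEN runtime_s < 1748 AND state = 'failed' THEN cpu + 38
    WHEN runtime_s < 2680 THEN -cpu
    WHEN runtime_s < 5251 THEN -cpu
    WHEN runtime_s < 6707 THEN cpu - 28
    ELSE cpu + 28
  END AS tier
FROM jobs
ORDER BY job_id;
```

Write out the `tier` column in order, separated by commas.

-59, -40, -40, -54, -15, -23, 33, 43, -39, 69, -27, -25, 67

job_id=600: runtime_s < 5251 → -59
job_id=601: runtime_s < 5251 → -40
job_id=602: runtime_s < 5251 → -40
job_id=603: runtime_s < 2680 → -54
job_id=604: runtime_s < 2680 → -15
job_id=605: runtime_s < 2680 → -23
job_id=606: runtime_s < 6707 → 33
job_id=607: runtime_s < 1748 AND state = 'failed' → 43
job_id=608: runtime_s < 5251 → -39
job_id=609: runtime_s < 1748 AND state = 'failed' → 69
job_id=610: runtime_s < 5251 → -27
job_id=611: runtime_s < 2680 → -25
job_id=612: ELSE → 67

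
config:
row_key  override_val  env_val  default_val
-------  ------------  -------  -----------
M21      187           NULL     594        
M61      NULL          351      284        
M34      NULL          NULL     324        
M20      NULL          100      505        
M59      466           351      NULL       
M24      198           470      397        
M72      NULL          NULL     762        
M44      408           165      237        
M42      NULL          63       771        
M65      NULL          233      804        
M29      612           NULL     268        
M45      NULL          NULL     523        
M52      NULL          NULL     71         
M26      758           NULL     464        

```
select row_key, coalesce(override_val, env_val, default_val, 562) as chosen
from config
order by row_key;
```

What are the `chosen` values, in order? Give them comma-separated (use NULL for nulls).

100, 187, 198, 758, 612, 324, 63, 408, 523, 71, 466, 351, 233, 762

row_key=M20: override_val=NULL, env_val=100 → 100
row_key=M21: override_val=187 → 187
row_key=M24: override_val=198 → 198
row_key=M26: override_val=758 → 758
row_key=M29: override_val=612 → 612
row_key=M34: override_val=NULL, env_val=NULL, default_val=324 → 324
row_key=M42: override_val=NULL, env_val=63 → 63
row_key=M44: override_val=408 → 408
row_key=M45: override_val=NULL, env_val=NULL, default_val=523 → 523
row_key=M52: override_val=NULL, env_val=NULL, default_val=71 → 71
row_key=M59: override_val=466 → 466
row_key=M61: override_val=NULL, env_val=351 → 351
row_key=M65: override_val=NULL, env_val=233 → 233
row_key=M72: override_val=NULL, env_val=NULL, default_val=762 → 762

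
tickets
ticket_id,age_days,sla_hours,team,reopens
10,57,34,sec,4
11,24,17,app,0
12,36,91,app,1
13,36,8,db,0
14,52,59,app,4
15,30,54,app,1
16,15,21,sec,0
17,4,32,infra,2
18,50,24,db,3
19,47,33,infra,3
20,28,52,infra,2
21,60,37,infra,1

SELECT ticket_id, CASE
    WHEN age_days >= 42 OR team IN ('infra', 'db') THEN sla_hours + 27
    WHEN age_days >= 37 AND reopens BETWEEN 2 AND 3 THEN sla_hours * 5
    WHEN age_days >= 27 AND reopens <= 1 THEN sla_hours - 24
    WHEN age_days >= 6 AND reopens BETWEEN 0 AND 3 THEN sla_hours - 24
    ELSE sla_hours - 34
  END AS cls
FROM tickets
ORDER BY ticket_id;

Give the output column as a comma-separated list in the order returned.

61, -7, 67, 35, 86, 30, -3, 59, 51, 60, 79, 64

ticket_id=10: age_days >= 42 OR team IN ('infra', 'db') → 61
ticket_id=11: age_days >= 6 AND reopens BETWEEN 0 AND 3 → -7
ticket_id=12: age_days >= 27 AND reopens <= 1 → 67
ticket_id=13: age_days >= 42 OR team IN ('infra', 'db') → 35
ticket_id=14: age_days >= 42 OR team IN ('infra', 'db') → 86
ticket_id=15: age_days >= 27 AND reopens <= 1 → 30
ticket_id=16: age_days >= 6 AND reopens BETWEEN 0 AND 3 → -3
ticket_id=17: age_days >= 42 OR team IN ('infra', 'db') → 59
ticket_id=18: age_days >= 42 OR team IN ('infra', 'db') → 51
ticket_id=19: age_days >= 42 OR team IN ('infra', 'db') → 60
ticket_id=20: age_days >= 42 OR team IN ('infra', 'db') → 79
ticket_id=21: age_days >= 42 OR team IN ('infra', 'db') → 64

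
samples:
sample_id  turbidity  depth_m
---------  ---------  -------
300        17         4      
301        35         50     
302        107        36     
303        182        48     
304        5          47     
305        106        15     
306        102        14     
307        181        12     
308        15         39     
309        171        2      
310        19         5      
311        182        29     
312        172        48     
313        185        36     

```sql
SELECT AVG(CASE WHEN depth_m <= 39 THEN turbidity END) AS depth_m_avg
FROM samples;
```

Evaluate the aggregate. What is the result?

sample_id=300: ✓ → 17
sample_id=301: ✗
sample_id=302: ✓ → 107
sample_id=303: ✗
sample_id=304: ✗
sample_id=305: ✓ → 106
sample_id=306: ✓ → 102
sample_id=307: ✓ → 181
sample_id=308: ✓ → 15
sample_id=309: ✓ → 171
sample_id=310: ✓ → 19
sample_id=311: ✓ → 182
sample_id=312: ✗
sample_id=313: ✓ → 185
depth_m_avg = (17 + 107 + 106 + 102 + 181 + 15 + 171 + 19 + 182 + 185) / 10 = 108.5

108.5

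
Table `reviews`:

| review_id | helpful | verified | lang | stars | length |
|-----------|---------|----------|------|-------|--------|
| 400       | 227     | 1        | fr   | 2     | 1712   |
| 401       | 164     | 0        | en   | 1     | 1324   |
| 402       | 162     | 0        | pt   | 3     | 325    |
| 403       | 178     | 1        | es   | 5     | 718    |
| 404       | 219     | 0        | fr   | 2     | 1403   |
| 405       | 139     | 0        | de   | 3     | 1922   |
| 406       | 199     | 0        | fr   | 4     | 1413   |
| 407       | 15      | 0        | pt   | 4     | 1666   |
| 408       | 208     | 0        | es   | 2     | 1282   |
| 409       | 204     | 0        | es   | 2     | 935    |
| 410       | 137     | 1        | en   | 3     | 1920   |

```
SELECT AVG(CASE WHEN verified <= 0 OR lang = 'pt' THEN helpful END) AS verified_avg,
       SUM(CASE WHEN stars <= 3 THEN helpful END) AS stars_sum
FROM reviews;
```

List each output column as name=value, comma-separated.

verified_avg=163.75, stars_sum=1460

[verified_avg: verified <= 0 OR lang = 'pt']
review_id=400: ✗
review_id=401: ✓ → 164
review_id=402: ✓ → 162
review_id=403: ✗
review_id=404: ✓ → 219
review_id=405: ✓ → 139
review_id=406: ✓ → 199
review_id=407: ✓ → 15
review_id=408: ✓ → 208
review_id=409: ✓ → 204
review_id=410: ✗
verified_avg = (164 + 162 + 219 + 139 + 199 + 15 + 208 + 204) / 8 = 163.75
—
[stars_sum: stars <= 3]
review_id=400: ✓ → 227
review_id=401: ✓ → 164
review_id=402: ✓ → 162
review_id=403: ✗
review_id=404: ✓ → 219
review_id=405: ✓ → 139
review_id=406: ✗
review_id=407: ✗
review_id=408: ✓ → 208
review_id=409: ✓ → 204
review_id=410: ✓ → 137
stars_sum = 227 + 164 + 162 + 219 + 139 + 208 + 204 + 137 = 1460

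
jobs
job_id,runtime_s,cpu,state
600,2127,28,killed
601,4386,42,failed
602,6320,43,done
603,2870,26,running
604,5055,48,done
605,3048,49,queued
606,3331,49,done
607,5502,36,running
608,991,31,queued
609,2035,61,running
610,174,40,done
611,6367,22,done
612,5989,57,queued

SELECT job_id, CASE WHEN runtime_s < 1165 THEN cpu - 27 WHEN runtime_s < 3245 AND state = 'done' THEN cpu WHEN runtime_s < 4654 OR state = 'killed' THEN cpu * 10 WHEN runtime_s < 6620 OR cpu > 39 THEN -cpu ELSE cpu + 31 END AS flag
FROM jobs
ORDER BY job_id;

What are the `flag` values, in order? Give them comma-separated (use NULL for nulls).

280, 420, -43, 260, -48, 490, 490, -36, 4, 610, 13, -22, -57

job_id=600: runtime_s < 4654 OR state = 'killed' → 280
job_id=601: runtime_s < 4654 OR state = 'killed' → 420
job_id=602: runtime_s < 6620 OR cpu > 39 → -43
job_id=603: runtime_s < 4654 OR state = 'killed' → 260
job_id=604: runtime_s < 6620 OR cpu > 39 → -48
job_id=605: runtime_s < 4654 OR state = 'killed' → 490
job_id=606: runtime_s < 4654 OR state = 'killed' → 490
job_id=607: runtime_s < 6620 OR cpu > 39 → -36
job_id=608: runtime_s < 1165 → 4
job_id=609: runtime_s < 4654 OR state = 'killed' → 610
job_id=610: runtime_s < 1165 → 13
job_id=611: runtime_s < 6620 OR cpu > 39 → -22
job_id=612: runtime_s < 6620 OR cpu > 39 → -57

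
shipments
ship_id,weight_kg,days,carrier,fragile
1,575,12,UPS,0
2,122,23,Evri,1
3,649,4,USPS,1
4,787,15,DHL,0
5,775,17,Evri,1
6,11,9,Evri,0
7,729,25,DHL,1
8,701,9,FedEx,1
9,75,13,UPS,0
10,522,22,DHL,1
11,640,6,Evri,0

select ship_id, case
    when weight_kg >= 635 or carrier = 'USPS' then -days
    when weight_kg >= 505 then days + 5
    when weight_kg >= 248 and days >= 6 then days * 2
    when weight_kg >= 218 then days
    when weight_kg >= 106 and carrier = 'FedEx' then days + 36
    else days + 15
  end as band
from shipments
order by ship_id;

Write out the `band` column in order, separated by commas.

ship_id=1: weight_kg >= 505 → 17
ship_id=2: ELSE → 38
ship_id=3: weight_kg >= 635 or carrier = 'USPS' → -4
ship_id=4: weight_kg >= 635 or carrier = 'USPS' → -15
ship_id=5: weight_kg >= 635 or carrier = 'USPS' → -17
ship_id=6: ELSE → 24
ship_id=7: weight_kg >= 635 or carrier = 'USPS' → -25
ship_id=8: weight_kg >= 635 or carrier = 'USPS' → -9
ship_id=9: ELSE → 28
ship_id=10: weight_kg >= 505 → 27
ship_id=11: weight_kg >= 635 or carrier = 'USPS' → -6

17, 38, -4, -15, -17, 24, -25, -9, 28, 27, -6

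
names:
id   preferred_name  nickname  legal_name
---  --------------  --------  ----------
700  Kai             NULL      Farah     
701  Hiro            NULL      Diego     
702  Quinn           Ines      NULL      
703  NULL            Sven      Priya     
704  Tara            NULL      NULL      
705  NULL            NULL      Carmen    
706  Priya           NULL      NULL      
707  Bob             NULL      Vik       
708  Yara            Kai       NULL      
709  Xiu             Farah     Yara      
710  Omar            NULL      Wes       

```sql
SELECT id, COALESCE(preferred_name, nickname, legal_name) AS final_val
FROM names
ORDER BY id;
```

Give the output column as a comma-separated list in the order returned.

id=700: preferred_name=Kai → Kai
id=701: preferred_name=Hiro → Hiro
id=702: preferred_name=Quinn → Quinn
id=703: preferred_name=NULL, nickname=Sven → Sven
id=704: preferred_name=Tara → Tara
id=705: preferred_name=NULL, nickname=NULL, legal_name=Carmen → Carmen
id=706: preferred_name=Priya → Priya
id=707: preferred_name=Bob → Bob
id=708: preferred_name=Yara → Yara
id=709: preferred_name=Xiu → Xiu
id=710: preferred_name=Omar → Omar

Kai, Hiro, Quinn, Sven, Tara, Carmen, Priya, Bob, Yara, Xiu, Omar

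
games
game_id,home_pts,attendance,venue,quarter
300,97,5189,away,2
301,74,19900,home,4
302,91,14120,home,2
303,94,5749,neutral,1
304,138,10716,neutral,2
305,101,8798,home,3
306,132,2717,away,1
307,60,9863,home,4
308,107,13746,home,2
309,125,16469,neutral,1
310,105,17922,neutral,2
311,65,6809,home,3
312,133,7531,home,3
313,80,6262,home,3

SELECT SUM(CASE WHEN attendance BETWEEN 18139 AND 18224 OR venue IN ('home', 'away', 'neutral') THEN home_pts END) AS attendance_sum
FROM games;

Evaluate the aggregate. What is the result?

game_id=300: ✓ → 97
game_id=301: ✓ → 74
game_id=302: ✓ → 91
game_id=303: ✓ → 94
game_id=304: ✓ → 138
game_id=305: ✓ → 101
game_id=306: ✓ → 132
game_id=307: ✓ → 60
game_id=308: ✓ → 107
game_id=309: ✓ → 125
game_id=310: ✓ → 105
game_id=311: ✓ → 65
game_id=312: ✓ → 133
game_id=313: ✓ → 80
attendance_sum = 97 + 74 + 91 + 94 + 138 + 101 + 132 + 60 + 107 + 125 + 105 + 65 + 133 + 80 = 1402

1402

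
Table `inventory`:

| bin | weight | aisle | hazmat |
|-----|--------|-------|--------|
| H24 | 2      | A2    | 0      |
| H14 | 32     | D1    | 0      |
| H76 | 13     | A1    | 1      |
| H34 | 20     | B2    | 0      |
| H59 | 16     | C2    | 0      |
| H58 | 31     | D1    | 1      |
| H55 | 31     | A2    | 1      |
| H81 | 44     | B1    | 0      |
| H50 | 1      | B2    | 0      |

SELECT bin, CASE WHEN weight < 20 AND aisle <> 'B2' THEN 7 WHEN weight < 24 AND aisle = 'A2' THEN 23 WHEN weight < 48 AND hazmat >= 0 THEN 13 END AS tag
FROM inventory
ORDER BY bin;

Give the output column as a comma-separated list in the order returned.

13, 7, 13, 13, 13, 13, 7, 7, 13

bin=H14: weight < 48 AND hazmat >= 0 → 13
bin=H24: weight < 20 AND aisle <> 'B2' → 7
bin=H34: weight < 48 AND hazmat >= 0 → 13
bin=H50: weight < 48 AND hazmat >= 0 → 13
bin=H55: weight < 48 AND hazmat >= 0 → 13
bin=H58: weight < 48 AND hazmat >= 0 → 13
bin=H59: weight < 20 AND aisle <> 'B2' → 7
bin=H76: weight < 20 AND aisle <> 'B2' → 7
bin=H81: weight < 48 AND hazmat >= 0 → 13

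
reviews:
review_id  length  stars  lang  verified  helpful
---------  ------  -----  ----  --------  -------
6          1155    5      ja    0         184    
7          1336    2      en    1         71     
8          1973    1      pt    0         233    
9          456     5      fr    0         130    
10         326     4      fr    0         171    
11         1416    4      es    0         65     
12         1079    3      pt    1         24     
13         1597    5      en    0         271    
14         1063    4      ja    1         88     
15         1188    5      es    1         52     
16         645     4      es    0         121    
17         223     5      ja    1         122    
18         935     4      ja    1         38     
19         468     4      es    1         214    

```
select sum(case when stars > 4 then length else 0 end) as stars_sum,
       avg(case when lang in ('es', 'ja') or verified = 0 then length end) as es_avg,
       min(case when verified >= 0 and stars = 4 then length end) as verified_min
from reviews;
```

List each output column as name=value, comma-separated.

[stars_sum: stars > 4]
review_id=6: ✓ → 1155
review_id=7: ✗
review_id=8: ✗
review_id=9: ✓ → 456
review_id=10: ✗
review_id=11: ✗
review_id=12: ✗
review_id=13: ✓ → 1597
review_id=14: ✗
review_id=15: ✓ → 1188
review_id=16: ✗
review_id=17: ✓ → 223
review_id=18: ✗
review_id=19: ✗
stars_sum = 1155 + 456 + 1597 + 1188 + 223 = 4619
—
[es_avg: lang in ('es', 'ja') or verified = 0]
review_id=6: ✓ → 1155
review_id=7: ✗
review_id=8: ✓ → 1973
review_id=9: ✓ → 456
review_id=10: ✓ → 326
review_id=11: ✓ → 1416
review_id=12: ✗
review_id=13: ✓ → 1597
review_id=14: ✓ → 1063
review_id=15: ✓ → 1188
review_id=16: ✓ → 645
review_id=17: ✓ → 223
review_id=18: ✓ → 935
review_id=19: ✓ → 468
es_avg = (1155 + 1973 + 456 + 326 + 1416 + 1597 + 1063 + 1188 + 645 + 223 + 935 + 468) / 12 = 953.75
—
[verified_min: verified >= 0 and stars = 4]
review_id=6: ✗
review_id=7: ✗
review_id=8: ✗
review_id=9: ✗
review_id=10: ✓ → 326
review_id=11: ✓ → 1416
review_id=12: ✗
review_id=13: ✗
review_id=14: ✓ → 1063
review_id=15: ✗
review_id=16: ✓ → 645
review_id=17: ✗
review_id=18: ✓ → 935
review_id=19: ✓ → 468
verified_min = MIN(326, 1416, 1063, 645, 935, 468) = 326

stars_sum=4619, es_avg=953.75, verified_min=326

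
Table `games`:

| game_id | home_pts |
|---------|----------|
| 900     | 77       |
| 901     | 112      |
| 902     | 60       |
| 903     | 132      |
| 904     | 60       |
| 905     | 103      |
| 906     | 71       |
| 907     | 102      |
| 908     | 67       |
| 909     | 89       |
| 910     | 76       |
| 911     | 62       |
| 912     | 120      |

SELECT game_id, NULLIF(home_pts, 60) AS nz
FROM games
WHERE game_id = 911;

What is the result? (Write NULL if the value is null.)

game_id = 911: home_pts=62.
home_pts=62 vs 60: differ → 62

62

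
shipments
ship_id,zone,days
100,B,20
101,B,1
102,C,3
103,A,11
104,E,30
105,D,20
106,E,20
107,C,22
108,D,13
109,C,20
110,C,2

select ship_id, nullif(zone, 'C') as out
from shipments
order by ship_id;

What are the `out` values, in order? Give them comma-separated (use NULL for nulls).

B, B, NULL, A, E, D, E, NULL, D, NULL, NULL

ship_id=100: zone=B vs C: differ → B
ship_id=101: zone=B vs C: differ → B
ship_id=102: zone=C vs C: equal → NULL
ship_id=103: zone=A vs C: differ → A
ship_id=104: zone=E vs C: differ → E
ship_id=105: zone=D vs C: differ → D
ship_id=106: zone=E vs C: differ → E
ship_id=107: zone=C vs C: equal → NULL
ship_id=108: zone=D vs C: differ → D
ship_id=109: zone=C vs C: equal → NULL
ship_id=110: zone=C vs C: equal → NULL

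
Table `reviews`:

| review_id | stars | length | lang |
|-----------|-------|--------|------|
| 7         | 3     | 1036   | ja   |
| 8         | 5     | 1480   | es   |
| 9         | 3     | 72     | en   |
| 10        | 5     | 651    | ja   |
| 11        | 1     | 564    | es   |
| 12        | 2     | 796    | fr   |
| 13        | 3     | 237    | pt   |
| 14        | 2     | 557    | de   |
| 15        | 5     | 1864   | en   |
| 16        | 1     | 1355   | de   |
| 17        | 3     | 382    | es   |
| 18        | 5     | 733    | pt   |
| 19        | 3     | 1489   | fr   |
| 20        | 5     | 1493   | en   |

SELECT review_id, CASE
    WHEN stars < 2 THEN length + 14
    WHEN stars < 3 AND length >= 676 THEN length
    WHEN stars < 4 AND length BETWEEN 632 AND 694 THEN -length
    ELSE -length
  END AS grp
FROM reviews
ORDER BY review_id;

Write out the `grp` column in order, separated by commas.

review_id=7: ELSE → -1036
review_id=8: ELSE → -1480
review_id=9: ELSE → -72
review_id=10: ELSE → -651
review_id=11: stars < 2 → 578
review_id=12: stars < 3 AND length >= 676 → 796
review_id=13: ELSE → -237
review_id=14: ELSE → -557
review_id=15: ELSE → -1864
review_id=16: stars < 2 → 1369
review_id=17: ELSE → -382
review_id=18: ELSE → -733
review_id=19: ELSE → -1489
review_id=20: ELSE → -1493

-1036, -1480, -72, -651, 578, 796, -237, -557, -1864, 1369, -382, -733, -1489, -1493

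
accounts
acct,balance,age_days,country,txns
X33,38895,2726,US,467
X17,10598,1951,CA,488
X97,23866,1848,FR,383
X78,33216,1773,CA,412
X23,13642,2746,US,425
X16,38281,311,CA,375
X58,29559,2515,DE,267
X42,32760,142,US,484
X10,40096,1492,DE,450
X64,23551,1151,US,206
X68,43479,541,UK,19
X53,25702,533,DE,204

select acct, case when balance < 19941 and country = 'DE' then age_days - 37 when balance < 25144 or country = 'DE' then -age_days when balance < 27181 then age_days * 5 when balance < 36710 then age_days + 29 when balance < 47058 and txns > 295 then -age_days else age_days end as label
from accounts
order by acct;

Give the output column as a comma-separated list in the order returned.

-1492, -311, -1951, -2746, -2726, 171, -533, -2515, -1151, 541, 1802, -1848

acct=X10: balance < 25144 or country = 'DE' → -1492
acct=X16: balance < 47058 and txns > 295 → -311
acct=X17: balance < 25144 or country = 'DE' → -1951
acct=X23: balance < 25144 or country = 'DE' → -2746
acct=X33: balance < 47058 and txns > 295 → -2726
acct=X42: balance < 36710 → 171
acct=X53: balance < 25144 or country = 'DE' → -533
acct=X58: balance < 25144 or country = 'DE' → -2515
acct=X64: balance < 25144 or country = 'DE' → -1151
acct=X68: ELSE → 541
acct=X78: balance < 36710 → 1802
acct=X97: balance < 25144 or country = 'DE' → -1848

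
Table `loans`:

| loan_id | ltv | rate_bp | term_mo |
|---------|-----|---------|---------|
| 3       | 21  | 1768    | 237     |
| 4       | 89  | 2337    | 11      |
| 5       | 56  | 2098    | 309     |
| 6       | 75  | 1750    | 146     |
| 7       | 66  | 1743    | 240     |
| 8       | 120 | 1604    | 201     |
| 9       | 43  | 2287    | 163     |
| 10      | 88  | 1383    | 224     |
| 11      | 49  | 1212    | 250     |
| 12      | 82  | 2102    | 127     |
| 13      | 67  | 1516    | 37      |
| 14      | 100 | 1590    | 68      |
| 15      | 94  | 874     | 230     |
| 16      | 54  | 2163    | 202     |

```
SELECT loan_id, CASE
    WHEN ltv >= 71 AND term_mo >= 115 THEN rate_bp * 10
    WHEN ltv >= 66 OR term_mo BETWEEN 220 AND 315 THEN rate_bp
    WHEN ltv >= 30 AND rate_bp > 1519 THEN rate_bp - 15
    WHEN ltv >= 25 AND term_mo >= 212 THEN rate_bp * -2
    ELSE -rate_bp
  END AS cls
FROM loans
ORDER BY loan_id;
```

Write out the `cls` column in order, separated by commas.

loan_id=3: ltv >= 66 OR term_mo BETWEEN 220 AND 315 → 1768
loan_id=4: ltv >= 66 OR term_mo BETWEEN 220 AND 315 → 2337
loan_id=5: ltv >= 66 OR term_mo BETWEEN 220 AND 315 → 2098
loan_id=6: ltv >= 71 AND term_mo >= 115 → 17500
loan_id=7: ltv >= 66 OR term_mo BETWEEN 220 AND 315 → 1743
loan_id=8: ltv >= 71 AND term_mo >= 115 → 16040
loan_id=9: ltv >= 30 AND rate_bp > 1519 → 2272
loan_id=10: ltv >= 71 AND term_mo >= 115 → 13830
loan_id=11: ltv >= 66 OR term_mo BETWEEN 220 AND 315 → 1212
loan_id=12: ltv >= 71 AND term_mo >= 115 → 21020
loan_id=13: ltv >= 66 OR term_mo BETWEEN 220 AND 315 → 1516
loan_id=14: ltv >= 66 OR term_mo BETWEEN 220 AND 315 → 1590
loan_id=15: ltv >= 71 AND term_mo >= 115 → 8740
loan_id=16: ltv >= 30 AND rate_bp > 1519 → 2148

1768, 2337, 2098, 17500, 1743, 16040, 2272, 13830, 1212, 21020, 1516, 1590, 8740, 2148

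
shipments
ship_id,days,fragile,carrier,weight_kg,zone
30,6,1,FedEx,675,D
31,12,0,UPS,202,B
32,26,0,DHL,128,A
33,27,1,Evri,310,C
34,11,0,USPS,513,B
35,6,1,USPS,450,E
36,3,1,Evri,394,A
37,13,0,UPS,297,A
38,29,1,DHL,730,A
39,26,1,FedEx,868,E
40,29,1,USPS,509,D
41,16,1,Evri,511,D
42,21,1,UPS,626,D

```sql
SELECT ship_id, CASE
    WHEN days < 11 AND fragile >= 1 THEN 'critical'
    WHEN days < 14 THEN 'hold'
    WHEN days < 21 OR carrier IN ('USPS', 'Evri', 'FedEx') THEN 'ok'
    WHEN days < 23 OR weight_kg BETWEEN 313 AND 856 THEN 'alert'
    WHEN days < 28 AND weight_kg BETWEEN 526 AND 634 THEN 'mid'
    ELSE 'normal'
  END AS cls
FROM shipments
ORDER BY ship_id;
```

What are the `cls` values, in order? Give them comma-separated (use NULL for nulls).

ship_id=30: days < 11 AND fragile >= 1 → critical
ship_id=31: days < 14 → hold
ship_id=32: ELSE → normal
ship_id=33: days < 21 OR carrier IN ('USPS', 'Evri', 'FedEx') → ok
ship_id=34: days < 14 → hold
ship_id=35: days < 11 AND fragile >= 1 → critical
ship_id=36: days < 11 AND fragile >= 1 → critical
ship_id=37: days < 14 → hold
ship_id=38: days < 23 OR weight_kg BETWEEN 313 AND 856 → alert
ship_id=39: days < 21 OR carrier IN ('USPS', 'Evri', 'FedEx') → ok
ship_id=40: days < 21 OR carrier IN ('USPS', 'Evri', 'FedEx') → ok
ship_id=41: days < 21 OR carrier IN ('USPS', 'Evri', 'FedEx') → ok
ship_id=42: days < 23 OR weight_kg BETWEEN 313 AND 856 → alert

critical, hold, normal, ok, hold, critical, critical, hold, alert, ok, ok, ok, alert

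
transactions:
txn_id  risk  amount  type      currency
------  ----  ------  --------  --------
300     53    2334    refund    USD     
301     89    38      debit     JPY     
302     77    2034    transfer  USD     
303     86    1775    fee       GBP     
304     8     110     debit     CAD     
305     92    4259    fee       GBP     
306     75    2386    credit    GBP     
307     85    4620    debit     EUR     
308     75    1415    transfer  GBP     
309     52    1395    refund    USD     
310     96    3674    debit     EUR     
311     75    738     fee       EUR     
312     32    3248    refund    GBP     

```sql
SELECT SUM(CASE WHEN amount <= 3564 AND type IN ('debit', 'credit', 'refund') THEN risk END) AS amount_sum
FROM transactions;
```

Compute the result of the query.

txn_id=300: ✓ → 53
txn_id=301: ✓ → 89
txn_id=302: ✗
txn_id=303: ✗
txn_id=304: ✓ → 8
txn_id=305: ✗
txn_id=306: ✓ → 75
txn_id=307: ✗
txn_id=308: ✗
txn_id=309: ✓ → 52
txn_id=310: ✗
txn_id=311: ✗
txn_id=312: ✓ → 32
amount_sum = 53 + 89 + 8 + 75 + 52 + 32 = 309

309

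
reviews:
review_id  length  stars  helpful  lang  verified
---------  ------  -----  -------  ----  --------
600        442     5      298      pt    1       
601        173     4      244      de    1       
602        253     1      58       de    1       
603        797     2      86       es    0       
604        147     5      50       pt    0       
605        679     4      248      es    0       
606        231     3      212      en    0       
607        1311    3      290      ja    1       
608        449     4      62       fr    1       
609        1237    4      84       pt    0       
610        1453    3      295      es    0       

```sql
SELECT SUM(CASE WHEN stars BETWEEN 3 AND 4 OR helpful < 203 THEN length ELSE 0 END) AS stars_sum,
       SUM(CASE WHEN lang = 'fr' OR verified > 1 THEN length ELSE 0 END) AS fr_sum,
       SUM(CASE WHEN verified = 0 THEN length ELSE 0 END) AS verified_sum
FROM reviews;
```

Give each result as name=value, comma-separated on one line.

[stars_sum: stars BETWEEN 3 AND 4 OR helpful < 203]
review_id=600: ✗
review_id=601: ✓ → 173
review_id=602: ✓ → 253
review_id=603: ✓ → 797
review_id=604: ✓ → 147
review_id=605: ✓ → 679
review_id=606: ✓ → 231
review_id=607: ✓ → 1311
review_id=608: ✓ → 449
review_id=609: ✓ → 1237
review_id=610: ✓ → 1453
stars_sum = 173 + 253 + 797 + 147 + 679 + 231 + 1311 + 449 + 1237 + 1453 = 6730
—
[fr_sum: lang = 'fr' OR verified > 1]
review_id=600: ✗
review_id=601: ✗
review_id=602: ✗
review_id=603: ✗
review_id=604: ✗
review_id=605: ✗
review_id=606: ✗
review_id=607: ✗
review_id=608: ✓ → 449
review_id=609: ✗
review_id=610: ✗
fr_sum = 449
—
[verified_sum: verified = 0]
review_id=600: ✗
review_id=601: ✗
review_id=602: ✗
review_id=603: ✓ → 797
review_id=604: ✓ → 147
review_id=605: ✓ → 679
review_id=606: ✓ → 231
review_id=607: ✗
review_id=608: ✗
review_id=609: ✓ → 1237
review_id=610: ✓ → 1453
verified_sum = 797 + 147 + 679 + 231 + 1237 + 1453 = 4544

stars_sum=6730, fr_sum=449, verified_sum=4544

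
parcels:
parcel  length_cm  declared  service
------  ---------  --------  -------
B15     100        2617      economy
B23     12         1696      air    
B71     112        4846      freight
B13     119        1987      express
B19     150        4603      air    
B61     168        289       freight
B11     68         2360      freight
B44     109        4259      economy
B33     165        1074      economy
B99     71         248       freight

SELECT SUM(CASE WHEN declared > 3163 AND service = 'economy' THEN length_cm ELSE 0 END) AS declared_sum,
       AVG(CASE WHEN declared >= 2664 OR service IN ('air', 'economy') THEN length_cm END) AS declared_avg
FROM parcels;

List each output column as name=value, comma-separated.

[declared_sum: declared > 3163 AND service = 'economy']
parcel=B15: ✗
parcel=B23: ✗
parcel=B71: ✗
parcel=B13: ✗
parcel=B19: ✗
parcel=B61: ✗
parcel=B11: ✗
parcel=B44: ✓ → 109
parcel=B33: ✗
parcel=B99: ✗
declared_sum = 109
—
[declared_avg: declared >= 2664 OR service IN ('air', 'economy')]
parcel=B15: ✓ → 100
parcel=B23: ✓ → 12
parcel=B71: ✓ → 112
parcel=B13: ✗
parcel=B19: ✓ → 150
parcel=B61: ✗
parcel=B11: ✗
parcel=B44: ✓ → 109
parcel=B33: ✓ → 165
parcel=B99: ✗
declared_avg = (100 + 12 + 112 + 150 + 109 + 165) / 6 = 108

declared_sum=109, declared_avg=108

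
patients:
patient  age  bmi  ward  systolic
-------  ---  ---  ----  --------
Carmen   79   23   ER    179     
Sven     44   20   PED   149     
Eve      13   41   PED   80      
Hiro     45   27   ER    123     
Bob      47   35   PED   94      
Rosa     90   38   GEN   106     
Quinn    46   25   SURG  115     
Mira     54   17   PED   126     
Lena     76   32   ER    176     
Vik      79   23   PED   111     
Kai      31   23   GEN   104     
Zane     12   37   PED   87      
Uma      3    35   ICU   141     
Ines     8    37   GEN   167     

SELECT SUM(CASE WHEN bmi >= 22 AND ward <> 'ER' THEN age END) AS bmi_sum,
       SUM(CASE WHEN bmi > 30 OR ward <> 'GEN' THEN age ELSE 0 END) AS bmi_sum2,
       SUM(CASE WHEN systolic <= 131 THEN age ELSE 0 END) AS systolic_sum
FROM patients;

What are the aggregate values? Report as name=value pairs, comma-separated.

[bmi_sum: bmi >= 22 AND ward <> 'ER']
patient=Carmen: ✗
patient=Sven: ✗
patient=Eve: ✓ → 13
patient=Hiro: ✗
patient=Bob: ✓ → 47
patient=Rosa: ✓ → 90
patient=Quinn: ✓ → 46
patient=Mira: ✗
patient=Lena: ✗
patient=Vik: ✓ → 79
patient=Kai: ✓ → 31
patient=Zane: ✓ → 12
patient=Uma: ✓ → 3
patient=Ines: ✓ → 8
bmi_sum = 13 + 47 + 90 + 46 + 79 + 31 + 12 + 3 + 8 = 329
—
[bmi_sum2: bmi > 30 OR ward <> 'GEN']
patient=Carmen: ✓ → 79
patient=Sven: ✓ → 44
patient=Eve: ✓ → 13
patient=Hiro: ✓ → 45
patient=Bob: ✓ → 47
patient=Rosa: ✓ → 90
patient=Quinn: ✓ → 46
patient=Mira: ✓ → 54
patient=Lena: ✓ → 76
patient=Vik: ✓ → 79
patient=Kai: ✗
patient=Zane: ✓ → 12
patient=Uma: ✓ → 3
patient=Ines: ✓ → 8
bmi_sum2 = 79 + 44 + 13 + 45 + 47 + 90 + 46 + 54 + 76 + 79 + 12 + 3 + 8 = 596
—
[systolic_sum: systolic <= 131]
patient=Carmen: ✗
patient=Sven: ✗
patient=Eve: ✓ → 13
patient=Hiro: ✓ → 45
patient=Bob: ✓ → 47
patient=Rosa: ✓ → 90
patient=Quinn: ✓ → 46
patient=Mira: ✓ → 54
patient=Lena: ✗
patient=Vik: ✓ → 79
patient=Kai: ✓ → 31
patient=Zane: ✓ → 12
patient=Uma: ✗
patient=Ines: ✗
systolic_sum = 13 + 45 + 47 + 90 + 46 + 54 + 79 + 31 + 12 = 417

bmi_sum=329, bmi_sum2=596, systolic_sum=417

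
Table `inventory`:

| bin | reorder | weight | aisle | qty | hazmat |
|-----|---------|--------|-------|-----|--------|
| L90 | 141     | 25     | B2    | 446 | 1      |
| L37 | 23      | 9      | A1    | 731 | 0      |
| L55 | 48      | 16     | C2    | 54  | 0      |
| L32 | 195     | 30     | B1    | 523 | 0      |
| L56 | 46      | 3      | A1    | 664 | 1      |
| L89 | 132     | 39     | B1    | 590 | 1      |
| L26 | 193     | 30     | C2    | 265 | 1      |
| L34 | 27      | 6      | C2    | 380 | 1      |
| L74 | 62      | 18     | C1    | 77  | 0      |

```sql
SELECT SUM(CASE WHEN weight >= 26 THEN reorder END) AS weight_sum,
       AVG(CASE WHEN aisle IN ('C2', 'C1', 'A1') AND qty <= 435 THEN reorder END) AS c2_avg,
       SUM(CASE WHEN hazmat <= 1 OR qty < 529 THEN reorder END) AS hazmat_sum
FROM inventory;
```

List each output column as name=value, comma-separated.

weight_sum=520, c2_avg=82.5, hazmat_sum=867

[weight_sum: weight >= 26]
bin=L90: ✗
bin=L37: ✗
bin=L55: ✗
bin=L32: ✓ → 195
bin=L56: ✗
bin=L89: ✓ → 132
bin=L26: ✓ → 193
bin=L34: ✗
bin=L74: ✗
weight_sum = 195 + 132 + 193 = 520
—
[c2_avg: aisle IN ('C2', 'C1', 'A1') AND qty <= 435]
bin=L90: ✗
bin=L37: ✗
bin=L55: ✓ → 48
bin=L32: ✗
bin=L56: ✗
bin=L89: ✗
bin=L26: ✓ → 193
bin=L34: ✓ → 27
bin=L74: ✓ → 62
c2_avg = (48 + 193 + 27 + 62) / 4 = 82.5
—
[hazmat_sum: hazmat <= 1 OR qty < 529]
bin=L90: ✓ → 141
bin=L37: ✓ → 23
bin=L55: ✓ → 48
bin=L32: ✓ → 195
bin=L56: ✓ → 46
bin=L89: ✓ → 132
bin=L26: ✓ → 193
bin=L34: ✓ → 27
bin=L74: ✓ → 62
hazmat_sum = 141 + 23 + 48 + 195 + 46 + 132 + 193 + 27 + 62 = 867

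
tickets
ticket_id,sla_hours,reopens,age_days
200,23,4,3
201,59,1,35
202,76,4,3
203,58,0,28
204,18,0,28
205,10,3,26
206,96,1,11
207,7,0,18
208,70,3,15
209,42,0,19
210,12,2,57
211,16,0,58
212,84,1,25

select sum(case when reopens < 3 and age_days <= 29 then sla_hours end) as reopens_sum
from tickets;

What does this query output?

ticket_id=200: ✗
ticket_id=201: ✗
ticket_id=202: ✗
ticket_id=203: ✓ → 58
ticket_id=204: ✓ → 18
ticket_id=205: ✗
ticket_id=206: ✓ → 96
ticket_id=207: ✓ → 7
ticket_id=208: ✗
ticket_id=209: ✓ → 42
ticket_id=210: ✗
ticket_id=211: ✗
ticket_id=212: ✓ → 84
reopens_sum = 58 + 18 + 96 + 7 + 42 + 84 = 305

305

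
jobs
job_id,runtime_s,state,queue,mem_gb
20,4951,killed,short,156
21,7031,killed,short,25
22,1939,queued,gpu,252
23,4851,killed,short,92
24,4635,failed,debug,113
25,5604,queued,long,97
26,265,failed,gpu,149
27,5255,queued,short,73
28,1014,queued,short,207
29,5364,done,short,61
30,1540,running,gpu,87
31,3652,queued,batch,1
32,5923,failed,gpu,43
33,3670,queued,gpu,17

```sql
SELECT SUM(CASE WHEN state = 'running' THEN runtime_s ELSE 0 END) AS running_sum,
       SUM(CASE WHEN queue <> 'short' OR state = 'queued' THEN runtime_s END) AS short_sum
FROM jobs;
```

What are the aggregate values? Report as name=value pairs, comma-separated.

[running_sum: state = 'running']
job_id=20: ✗
job_id=21: ✗
job_id=22: ✗
job_id=23: ✗
job_id=24: ✗
job_id=25: ✗
job_id=26: ✗
job_id=27: ✗
job_id=28: ✗
job_id=29: ✗
job_id=30: ✓ → 1540
job_id=31: ✗
job_id=32: ✗
job_id=33: ✗
running_sum = 1540
—
[short_sum: queue <> 'short' OR state = 'queued']
job_id=20: ✗
job_id=21: ✗
job_id=22: ✓ → 1939
job_id=23: ✗
job_id=24: ✓ → 4635
job_id=25: ✓ → 5604
job_id=26: ✓ → 265
job_id=27: ✓ → 5255
job_id=28: ✓ → 1014
job_id=29: ✗
job_id=30: ✓ → 1540
job_id=31: ✓ → 3652
job_id=32: ✓ → 5923
job_id=33: ✓ → 3670
short_sum = 1939 + 4635 + 5604 + 265 + 5255 + 1014 + 1540 + 3652 + 5923 + 3670 = 33497

running_sum=1540, short_sum=33497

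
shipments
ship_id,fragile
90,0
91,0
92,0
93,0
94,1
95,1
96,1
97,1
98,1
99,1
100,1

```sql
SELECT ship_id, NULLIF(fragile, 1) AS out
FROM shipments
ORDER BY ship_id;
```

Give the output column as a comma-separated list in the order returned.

ship_id=90: fragile=0 vs 1: differ → 0
ship_id=91: fragile=0 vs 1: differ → 0
ship_id=92: fragile=0 vs 1: differ → 0
ship_id=93: fragile=0 vs 1: differ → 0
ship_id=94: fragile=1 vs 1: equal → NULL
ship_id=95: fragile=1 vs 1: equal → NULL
ship_id=96: fragile=1 vs 1: equal → NULL
ship_id=97: fragile=1 vs 1: equal → NULL
ship_id=98: fragile=1 vs 1: equal → NULL
ship_id=99: fragile=1 vs 1: equal → NULL
ship_id=100: fragile=1 vs 1: equal → NULL

0, 0, 0, 0, NULL, NULL, NULL, NULL, NULL, NULL, NULL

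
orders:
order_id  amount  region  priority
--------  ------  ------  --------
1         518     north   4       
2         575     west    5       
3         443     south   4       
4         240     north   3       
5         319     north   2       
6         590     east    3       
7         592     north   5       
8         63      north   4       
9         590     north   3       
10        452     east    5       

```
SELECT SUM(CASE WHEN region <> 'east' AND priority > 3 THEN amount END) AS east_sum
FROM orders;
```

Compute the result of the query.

order_id=1: ✓ → 518
order_id=2: ✓ → 575
order_id=3: ✓ → 443
order_id=4: ✗
order_id=5: ✗
order_id=6: ✗
order_id=7: ✓ → 592
order_id=8: ✓ → 63
order_id=9: ✗
order_id=10: ✗
east_sum = 518 + 575 + 443 + 592 + 63 = 2191

2191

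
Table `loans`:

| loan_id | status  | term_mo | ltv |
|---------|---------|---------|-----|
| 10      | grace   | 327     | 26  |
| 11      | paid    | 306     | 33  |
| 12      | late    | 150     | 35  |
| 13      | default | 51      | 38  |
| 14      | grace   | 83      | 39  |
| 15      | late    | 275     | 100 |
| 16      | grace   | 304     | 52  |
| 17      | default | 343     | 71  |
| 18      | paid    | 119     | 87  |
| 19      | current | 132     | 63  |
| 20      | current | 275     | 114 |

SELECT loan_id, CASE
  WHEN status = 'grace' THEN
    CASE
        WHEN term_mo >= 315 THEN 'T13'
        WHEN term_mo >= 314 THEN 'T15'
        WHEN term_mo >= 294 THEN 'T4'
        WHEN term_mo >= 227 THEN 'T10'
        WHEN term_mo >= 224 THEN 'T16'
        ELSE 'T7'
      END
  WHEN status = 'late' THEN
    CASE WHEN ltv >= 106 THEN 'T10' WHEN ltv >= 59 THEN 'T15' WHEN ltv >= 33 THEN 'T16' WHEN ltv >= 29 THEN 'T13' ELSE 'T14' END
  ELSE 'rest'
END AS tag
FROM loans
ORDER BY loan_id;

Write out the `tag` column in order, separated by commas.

loan_id=10: status='grace' → inner[term_mo >= 315] → T13
loan_id=11: status='paid' → outer ELSE → rest
loan_id=12: status='late' → inner[ltv >= 33] → T16
loan_id=13: status='default' → outer ELSE → rest
loan_id=14: status='grace' → inner[ELSE] → T7
loan_id=15: status='late' → inner[ltv >= 59] → T15
loan_id=16: status='grace' → inner[term_mo >= 294] → T4
loan_id=17: status='default' → outer ELSE → rest
loan_id=18: status='paid' → outer ELSE → rest
loan_id=19: status='current' → outer ELSE → rest
loan_id=20: status='current' → outer ELSE → rest

T13, rest, T16, rest, T7, T15, T4, rest, rest, rest, rest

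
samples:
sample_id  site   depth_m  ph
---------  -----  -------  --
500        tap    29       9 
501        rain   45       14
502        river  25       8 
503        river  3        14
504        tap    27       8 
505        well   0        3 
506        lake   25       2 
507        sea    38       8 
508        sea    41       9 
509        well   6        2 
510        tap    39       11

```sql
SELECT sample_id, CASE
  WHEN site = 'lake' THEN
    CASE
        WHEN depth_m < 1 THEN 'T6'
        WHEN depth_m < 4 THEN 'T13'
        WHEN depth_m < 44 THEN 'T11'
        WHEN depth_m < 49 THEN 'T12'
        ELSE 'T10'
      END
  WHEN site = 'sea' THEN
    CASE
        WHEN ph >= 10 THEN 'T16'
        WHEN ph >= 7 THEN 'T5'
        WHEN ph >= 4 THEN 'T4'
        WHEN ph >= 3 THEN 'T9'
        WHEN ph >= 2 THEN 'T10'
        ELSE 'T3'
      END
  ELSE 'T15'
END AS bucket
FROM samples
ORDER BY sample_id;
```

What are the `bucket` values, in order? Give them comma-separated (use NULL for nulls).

sample_id=500: site='tap' → outer ELSE → T15
sample_id=501: site='rain' → outer ELSE → T15
sample_id=502: site='river' → outer ELSE → T15
sample_id=503: site='river' → outer ELSE → T15
sample_id=504: site='tap' → outer ELSE → T15
sample_id=505: site='well' → outer ELSE → T15
sample_id=506: site='lake' → inner[depth_m < 44] → T11
sample_id=507: site='sea' → inner[ph >= 7] → T5
sample_id=508: site='sea' → inner[ph >= 7] → T5
sample_id=509: site='well' → outer ELSE → T15
sample_id=510: site='tap' → outer ELSE → T15

T15, T15, T15, T15, T15, T15, T11, T5, T5, T15, T15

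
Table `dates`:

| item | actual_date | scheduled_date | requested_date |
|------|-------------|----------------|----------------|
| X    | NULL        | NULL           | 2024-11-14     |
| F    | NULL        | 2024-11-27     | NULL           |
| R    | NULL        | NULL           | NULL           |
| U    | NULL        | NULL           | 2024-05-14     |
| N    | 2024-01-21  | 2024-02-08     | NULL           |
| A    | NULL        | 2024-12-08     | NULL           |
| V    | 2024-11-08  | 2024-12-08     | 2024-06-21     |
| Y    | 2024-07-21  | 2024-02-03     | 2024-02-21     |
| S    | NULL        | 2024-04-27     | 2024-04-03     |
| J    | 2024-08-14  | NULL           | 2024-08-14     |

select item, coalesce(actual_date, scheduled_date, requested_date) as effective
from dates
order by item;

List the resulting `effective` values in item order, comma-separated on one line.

item=A: actual_date=NULL, scheduled_date=2024-12-08 → 2024-12-08
item=F: actual_date=NULL, scheduled_date=2024-11-27 → 2024-11-27
item=J: actual_date=2024-08-14 → 2024-08-14
item=N: actual_date=2024-01-21 → 2024-01-21
item=R: actual_date=NULL, scheduled_date=NULL, requested_date=NULL (all NULL) → NULL
item=S: actual_date=NULL, scheduled_date=2024-04-27 → 2024-04-27
item=U: actual_date=NULL, scheduled_date=NULL, requested_date=2024-05-14 → 2024-05-14
item=V: actual_date=2024-11-08 → 2024-11-08
item=X: actual_date=NULL, scheduled_date=NULL, requested_date=2024-11-14 → 2024-11-14
item=Y: actual_date=2024-07-21 → 2024-07-21

2024-12-08, 2024-11-27, 2024-08-14, 2024-01-21, NULL, 2024-04-27, 2024-05-14, 2024-11-08, 2024-11-14, 2024-07-21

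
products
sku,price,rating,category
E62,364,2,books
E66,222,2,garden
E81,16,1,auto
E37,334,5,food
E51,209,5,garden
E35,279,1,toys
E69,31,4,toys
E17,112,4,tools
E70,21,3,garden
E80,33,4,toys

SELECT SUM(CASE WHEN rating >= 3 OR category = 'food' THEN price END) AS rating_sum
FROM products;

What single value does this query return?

sku=E62: ✗
sku=E66: ✗
sku=E81: ✗
sku=E37: ✓ → 334
sku=E51: ✓ → 209
sku=E35: ✗
sku=E69: ✓ → 31
sku=E17: ✓ → 112
sku=E70: ✓ → 21
sku=E80: ✓ → 33
rating_sum = 334 + 209 + 31 + 112 + 21 + 33 = 740

740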